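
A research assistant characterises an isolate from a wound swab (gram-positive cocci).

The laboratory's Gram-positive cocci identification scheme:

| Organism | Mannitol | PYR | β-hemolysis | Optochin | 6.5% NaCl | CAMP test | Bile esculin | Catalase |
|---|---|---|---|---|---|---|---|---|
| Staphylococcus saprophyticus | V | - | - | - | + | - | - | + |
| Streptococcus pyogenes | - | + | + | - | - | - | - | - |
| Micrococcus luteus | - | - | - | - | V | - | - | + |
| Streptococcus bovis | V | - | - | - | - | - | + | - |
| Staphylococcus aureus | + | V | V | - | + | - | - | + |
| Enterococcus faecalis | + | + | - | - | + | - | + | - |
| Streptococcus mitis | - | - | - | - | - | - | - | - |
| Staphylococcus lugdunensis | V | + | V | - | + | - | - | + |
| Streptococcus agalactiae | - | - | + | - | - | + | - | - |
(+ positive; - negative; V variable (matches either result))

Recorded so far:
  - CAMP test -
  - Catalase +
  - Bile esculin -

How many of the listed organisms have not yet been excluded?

4

Catalase +: excludes 5 organisms — 4 left.
Bile esculin -: all 4 remaining candidates are consistent.
CAMP test -: all 4 remaining candidates are consistent.
Still consistent: Micrococcus luteus, Staphylococcus aureus, Staphylococcus lugdunensis, Staphylococcus saprophyticus.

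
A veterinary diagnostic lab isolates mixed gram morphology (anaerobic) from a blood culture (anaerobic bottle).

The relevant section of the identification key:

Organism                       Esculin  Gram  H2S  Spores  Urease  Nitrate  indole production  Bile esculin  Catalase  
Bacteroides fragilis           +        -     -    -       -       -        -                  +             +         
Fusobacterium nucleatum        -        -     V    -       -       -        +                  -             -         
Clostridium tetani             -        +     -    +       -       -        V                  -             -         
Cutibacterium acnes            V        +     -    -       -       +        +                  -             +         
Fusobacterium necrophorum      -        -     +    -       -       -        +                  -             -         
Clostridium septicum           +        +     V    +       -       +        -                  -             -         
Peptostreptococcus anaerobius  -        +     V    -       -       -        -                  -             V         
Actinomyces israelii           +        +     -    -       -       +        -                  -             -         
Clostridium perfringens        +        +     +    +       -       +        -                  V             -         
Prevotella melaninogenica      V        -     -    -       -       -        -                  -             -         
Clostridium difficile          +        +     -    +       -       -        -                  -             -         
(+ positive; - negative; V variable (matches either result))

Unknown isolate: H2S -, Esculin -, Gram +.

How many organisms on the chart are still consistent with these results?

Esculin -: excludes 5 organisms — 6 left.
Gram +: excludes Fusobacterium nucleatum, Fusobacterium necrophorum, Prevotella melaninogenica — 3 left.
H2S -: all 3 remaining candidates are consistent.
Still consistent: Clostridium tetani, Cutibacterium acnes, Peptostreptococcus anaerobius.

3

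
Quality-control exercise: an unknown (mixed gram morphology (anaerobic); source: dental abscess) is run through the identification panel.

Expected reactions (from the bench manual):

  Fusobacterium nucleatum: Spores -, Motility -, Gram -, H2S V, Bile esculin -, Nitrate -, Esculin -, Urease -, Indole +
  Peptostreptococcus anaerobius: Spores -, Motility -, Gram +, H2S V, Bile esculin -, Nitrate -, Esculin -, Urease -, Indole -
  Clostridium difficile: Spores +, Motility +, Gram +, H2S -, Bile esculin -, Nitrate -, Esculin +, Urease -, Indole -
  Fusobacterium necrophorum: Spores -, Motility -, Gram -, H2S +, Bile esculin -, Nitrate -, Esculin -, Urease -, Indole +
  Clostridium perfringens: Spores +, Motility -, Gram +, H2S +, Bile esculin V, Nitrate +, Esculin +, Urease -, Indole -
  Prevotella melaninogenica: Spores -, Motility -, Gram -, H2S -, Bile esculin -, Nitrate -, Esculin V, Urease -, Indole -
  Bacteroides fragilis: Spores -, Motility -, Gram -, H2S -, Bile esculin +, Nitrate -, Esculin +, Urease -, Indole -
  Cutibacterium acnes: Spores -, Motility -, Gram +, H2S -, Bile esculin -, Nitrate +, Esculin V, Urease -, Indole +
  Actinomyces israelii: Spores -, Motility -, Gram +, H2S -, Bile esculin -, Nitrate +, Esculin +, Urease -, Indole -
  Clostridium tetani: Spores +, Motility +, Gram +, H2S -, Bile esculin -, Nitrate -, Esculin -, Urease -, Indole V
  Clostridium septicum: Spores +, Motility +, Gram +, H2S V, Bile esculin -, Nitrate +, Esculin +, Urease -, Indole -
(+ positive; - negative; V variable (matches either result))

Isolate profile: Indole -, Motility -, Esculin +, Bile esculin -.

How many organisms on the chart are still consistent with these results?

3

Bile esculin -: excludes Bacteroides fragilis — 10 left.
Esculin +: excludes Fusobacterium nucleatum, Peptostreptococcus anaerobius, Fusobacterium necrophorum, Clostridium tetani — 6 left.
Indole -: excludes Cutibacterium acnes — 5 left.
Motility -: excludes Clostridium difficile, Clostridium septicum — 3 left.
Still consistent: Actinomyces israelii, Clostridium perfringens, Prevotella melaninogenica.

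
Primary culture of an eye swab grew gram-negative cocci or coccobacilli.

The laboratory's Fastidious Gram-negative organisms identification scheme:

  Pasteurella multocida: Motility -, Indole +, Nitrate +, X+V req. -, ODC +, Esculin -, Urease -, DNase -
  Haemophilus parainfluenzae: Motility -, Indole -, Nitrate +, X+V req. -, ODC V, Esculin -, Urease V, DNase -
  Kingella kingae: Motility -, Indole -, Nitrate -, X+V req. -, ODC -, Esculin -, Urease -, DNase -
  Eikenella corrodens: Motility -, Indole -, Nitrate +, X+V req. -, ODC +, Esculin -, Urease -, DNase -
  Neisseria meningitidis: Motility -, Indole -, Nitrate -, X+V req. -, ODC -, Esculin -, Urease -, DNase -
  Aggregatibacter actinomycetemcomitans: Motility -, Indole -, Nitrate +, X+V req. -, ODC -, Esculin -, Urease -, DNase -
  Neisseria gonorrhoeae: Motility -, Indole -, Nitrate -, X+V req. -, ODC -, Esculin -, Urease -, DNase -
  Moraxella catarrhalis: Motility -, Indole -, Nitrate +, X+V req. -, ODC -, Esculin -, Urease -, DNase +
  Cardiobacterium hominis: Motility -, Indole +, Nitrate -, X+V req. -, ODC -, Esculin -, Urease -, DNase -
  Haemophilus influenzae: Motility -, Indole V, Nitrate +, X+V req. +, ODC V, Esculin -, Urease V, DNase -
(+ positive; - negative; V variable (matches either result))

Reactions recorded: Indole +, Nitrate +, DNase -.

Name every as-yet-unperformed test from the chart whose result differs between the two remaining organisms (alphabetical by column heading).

Indole +: excludes 7 organisms — 3 left.
DNase -: all 3 remaining candidates are consistent.
Nitrate +: excludes Cardiobacterium hominis — 2 left.
Two candidates remain: Haemophilus influenzae and Pasteurella multocida.
  Motility: - vs - — same for both, does not separate.
  X+V req.: Haemophilus influenzae +, Pasteurella multocida - — discriminates.
  ODC: V vs + — variable for at least one, does not separate.
  Esculin: - vs - — same for both, does not separate.
  Urease: V vs - — variable for at least one, does not separate.

X+V req.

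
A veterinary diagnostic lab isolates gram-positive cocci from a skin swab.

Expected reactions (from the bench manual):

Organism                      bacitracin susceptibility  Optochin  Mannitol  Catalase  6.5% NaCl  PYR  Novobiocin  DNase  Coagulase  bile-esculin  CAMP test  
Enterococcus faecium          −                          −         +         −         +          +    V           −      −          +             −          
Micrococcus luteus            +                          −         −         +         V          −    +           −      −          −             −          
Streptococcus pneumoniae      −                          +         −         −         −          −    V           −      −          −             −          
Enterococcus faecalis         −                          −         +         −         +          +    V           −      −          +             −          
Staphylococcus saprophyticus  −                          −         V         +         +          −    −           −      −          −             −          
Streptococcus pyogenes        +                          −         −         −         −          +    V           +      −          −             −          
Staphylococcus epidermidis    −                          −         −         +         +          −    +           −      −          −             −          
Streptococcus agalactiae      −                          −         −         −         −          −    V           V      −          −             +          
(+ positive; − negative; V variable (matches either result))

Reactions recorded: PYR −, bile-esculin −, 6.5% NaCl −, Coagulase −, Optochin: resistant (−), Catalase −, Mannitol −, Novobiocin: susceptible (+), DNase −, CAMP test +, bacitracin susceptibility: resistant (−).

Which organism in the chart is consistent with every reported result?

Streptococcus agalactiae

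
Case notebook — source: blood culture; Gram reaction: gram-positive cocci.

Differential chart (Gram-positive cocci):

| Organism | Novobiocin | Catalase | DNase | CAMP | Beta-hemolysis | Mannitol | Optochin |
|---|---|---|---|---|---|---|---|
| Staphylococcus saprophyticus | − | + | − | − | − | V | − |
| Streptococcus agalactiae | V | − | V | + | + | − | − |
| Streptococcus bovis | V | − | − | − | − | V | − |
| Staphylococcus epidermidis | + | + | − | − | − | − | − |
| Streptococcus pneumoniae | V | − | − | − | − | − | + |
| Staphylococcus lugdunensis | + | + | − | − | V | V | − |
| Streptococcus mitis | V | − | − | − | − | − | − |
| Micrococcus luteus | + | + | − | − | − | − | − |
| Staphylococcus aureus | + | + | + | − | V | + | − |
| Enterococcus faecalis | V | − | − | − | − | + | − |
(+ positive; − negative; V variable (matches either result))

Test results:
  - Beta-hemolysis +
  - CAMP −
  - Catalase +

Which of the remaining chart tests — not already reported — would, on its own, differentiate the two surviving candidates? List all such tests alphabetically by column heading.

Beta-hemolysis +: excludes 7 organisms — 3 left.
Catalase +: excludes Streptococcus agalactiae — 2 left.
CAMP −: all 2 remaining candidates are consistent.
Two candidates remain: Staphylococcus aureus and Staphylococcus lugdunensis.
  Novobiocin: + vs + — same for both, does not separate.
  DNase: Staphylococcus aureus +, Staphylococcus lugdunensis − — discriminates.
  Mannitol: + vs V — variable for at least one, does not separate.
  Optochin: − vs − — same for both, does not separate.

DNase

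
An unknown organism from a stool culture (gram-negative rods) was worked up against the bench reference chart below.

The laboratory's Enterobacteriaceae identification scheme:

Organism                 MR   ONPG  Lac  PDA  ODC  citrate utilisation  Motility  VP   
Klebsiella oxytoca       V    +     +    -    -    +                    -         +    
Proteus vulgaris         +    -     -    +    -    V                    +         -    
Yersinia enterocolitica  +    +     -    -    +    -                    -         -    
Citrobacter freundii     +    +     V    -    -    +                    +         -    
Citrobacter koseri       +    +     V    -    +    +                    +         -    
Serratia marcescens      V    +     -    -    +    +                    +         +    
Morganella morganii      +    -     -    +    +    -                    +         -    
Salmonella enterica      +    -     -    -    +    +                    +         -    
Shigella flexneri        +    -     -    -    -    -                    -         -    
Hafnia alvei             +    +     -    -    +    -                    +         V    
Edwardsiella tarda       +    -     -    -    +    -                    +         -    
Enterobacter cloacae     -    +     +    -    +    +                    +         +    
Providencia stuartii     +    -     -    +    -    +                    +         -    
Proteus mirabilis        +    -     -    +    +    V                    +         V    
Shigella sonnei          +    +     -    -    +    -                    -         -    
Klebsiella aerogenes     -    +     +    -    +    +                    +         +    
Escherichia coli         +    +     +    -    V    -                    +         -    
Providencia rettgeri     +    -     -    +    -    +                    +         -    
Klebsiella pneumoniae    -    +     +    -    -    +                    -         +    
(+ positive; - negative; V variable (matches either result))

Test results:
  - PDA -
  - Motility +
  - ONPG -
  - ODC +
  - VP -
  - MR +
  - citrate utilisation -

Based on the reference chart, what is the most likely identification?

Edwardsiella tarda

Motility +: excludes 5 organisms — 14 left.
MR +: excludes Enterobacter cloacae, Klebsiella aerogenes — 12 left.
VP -: excludes Serratia marcescens — 11 left.
ODC +: excludes Proteus vulgaris, Citrobacter freundii, Providencia stuartii, Providencia rettgeri — 7 left.
PDA -: excludes Morganella morganii, Proteus mirabilis — 5 left.
ONPG -: excludes Citrobacter koseri, Hafnia alvei, Escherichia coli — 2 left.
citrate utilisation -: excludes Salmonella enterica — 1 left.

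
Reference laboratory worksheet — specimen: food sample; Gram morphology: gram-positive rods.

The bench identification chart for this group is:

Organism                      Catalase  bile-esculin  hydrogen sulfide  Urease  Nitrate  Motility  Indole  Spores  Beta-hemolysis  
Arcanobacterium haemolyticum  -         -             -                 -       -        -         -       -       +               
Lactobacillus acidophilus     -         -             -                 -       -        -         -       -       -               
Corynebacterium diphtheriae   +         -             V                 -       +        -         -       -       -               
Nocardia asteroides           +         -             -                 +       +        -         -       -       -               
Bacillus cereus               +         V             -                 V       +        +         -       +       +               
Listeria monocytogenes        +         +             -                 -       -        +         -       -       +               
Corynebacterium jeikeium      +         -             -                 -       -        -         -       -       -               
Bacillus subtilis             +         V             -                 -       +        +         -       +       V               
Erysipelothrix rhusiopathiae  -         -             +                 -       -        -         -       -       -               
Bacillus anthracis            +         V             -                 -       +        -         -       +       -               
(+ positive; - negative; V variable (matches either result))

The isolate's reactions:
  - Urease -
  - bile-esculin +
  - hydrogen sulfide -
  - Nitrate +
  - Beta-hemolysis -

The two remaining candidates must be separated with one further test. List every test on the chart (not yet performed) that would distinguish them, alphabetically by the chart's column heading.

bile-esculin +: excludes 6 organisms — 4 left.
Urease -: all 4 remaining candidates are consistent.
Nitrate +: excludes Listeria monocytogenes — 3 left.
hydrogen sulfide -: all 3 remaining candidates are consistent.
Beta-hemolysis -: excludes Bacillus cereus — 2 left.
Two candidates remain: Bacillus anthracis and Bacillus subtilis.
  Catalase: + vs + — same for both, does not separate.
  Motility: Bacillus anthracis -, Bacillus subtilis + — discriminates.
  Indole: - vs - — same for both, does not separate.
  Spores: + vs + — same for both, does not separate.

Motility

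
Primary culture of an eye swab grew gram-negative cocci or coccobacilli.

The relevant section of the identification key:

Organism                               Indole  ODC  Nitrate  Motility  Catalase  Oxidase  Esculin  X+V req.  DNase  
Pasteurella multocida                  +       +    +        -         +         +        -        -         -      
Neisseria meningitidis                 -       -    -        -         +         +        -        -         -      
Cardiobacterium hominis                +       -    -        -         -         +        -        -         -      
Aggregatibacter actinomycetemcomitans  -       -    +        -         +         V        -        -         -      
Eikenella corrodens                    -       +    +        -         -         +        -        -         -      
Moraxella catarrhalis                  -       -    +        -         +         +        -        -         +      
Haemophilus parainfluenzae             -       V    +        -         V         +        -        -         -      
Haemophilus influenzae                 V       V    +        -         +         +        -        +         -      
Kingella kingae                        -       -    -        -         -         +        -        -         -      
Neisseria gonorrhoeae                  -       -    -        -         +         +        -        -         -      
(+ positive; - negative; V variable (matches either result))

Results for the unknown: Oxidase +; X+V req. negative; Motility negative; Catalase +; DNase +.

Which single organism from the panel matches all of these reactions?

Moraxella catarrhalis

Motility -: all 10 remaining candidates are consistent.
DNase +: excludes 9 organisms — 1 left.
X+V req. -: the one remaining candidate is consistent.
Catalase +: the one remaining candidate is consistent.
Oxidase +: the one remaining candidate is consistent.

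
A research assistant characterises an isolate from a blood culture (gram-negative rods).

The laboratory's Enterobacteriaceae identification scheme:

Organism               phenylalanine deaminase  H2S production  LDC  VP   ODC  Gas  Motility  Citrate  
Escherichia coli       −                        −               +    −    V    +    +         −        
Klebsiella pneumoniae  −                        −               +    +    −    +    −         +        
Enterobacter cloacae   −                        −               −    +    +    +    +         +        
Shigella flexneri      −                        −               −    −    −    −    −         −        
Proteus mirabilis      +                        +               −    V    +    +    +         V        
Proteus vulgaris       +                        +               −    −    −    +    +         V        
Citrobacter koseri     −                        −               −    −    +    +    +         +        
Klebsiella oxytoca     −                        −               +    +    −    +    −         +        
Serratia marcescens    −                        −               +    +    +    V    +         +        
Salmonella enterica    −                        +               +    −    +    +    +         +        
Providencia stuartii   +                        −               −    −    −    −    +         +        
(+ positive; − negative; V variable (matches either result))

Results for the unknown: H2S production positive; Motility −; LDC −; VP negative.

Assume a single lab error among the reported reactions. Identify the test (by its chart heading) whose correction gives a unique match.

H2S production

As reported, no row in the chart matches all 4 reactions.
Reversing VP → still no organism matches.
Reversing H2S production (to −) → unique match: Shigella flexneri.
Reversing Motility → 2 organisms match (not unique).
Reversing LDC → still no organism matches.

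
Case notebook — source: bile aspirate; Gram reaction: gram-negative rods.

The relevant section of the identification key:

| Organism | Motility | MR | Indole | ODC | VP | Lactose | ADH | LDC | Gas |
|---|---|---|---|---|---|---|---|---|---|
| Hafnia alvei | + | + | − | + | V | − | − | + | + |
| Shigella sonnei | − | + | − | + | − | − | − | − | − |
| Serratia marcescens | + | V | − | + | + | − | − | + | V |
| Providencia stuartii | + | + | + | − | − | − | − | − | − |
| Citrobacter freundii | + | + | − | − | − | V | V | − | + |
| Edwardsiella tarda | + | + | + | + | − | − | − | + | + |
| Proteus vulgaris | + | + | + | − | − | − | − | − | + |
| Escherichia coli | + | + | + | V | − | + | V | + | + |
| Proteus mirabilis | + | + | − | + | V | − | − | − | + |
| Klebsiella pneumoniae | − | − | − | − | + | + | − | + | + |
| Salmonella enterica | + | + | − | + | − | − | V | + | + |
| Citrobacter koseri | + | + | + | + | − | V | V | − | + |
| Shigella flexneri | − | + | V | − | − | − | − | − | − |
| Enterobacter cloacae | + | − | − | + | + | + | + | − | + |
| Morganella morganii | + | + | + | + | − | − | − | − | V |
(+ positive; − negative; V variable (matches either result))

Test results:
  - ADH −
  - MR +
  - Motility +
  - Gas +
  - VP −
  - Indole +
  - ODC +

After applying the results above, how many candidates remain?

4

Indole +: excludes 8 organisms — 7 left.
ADH −: all 7 remaining candidates are consistent.
VP −: all 7 remaining candidates are consistent.
ODC +: excludes Providencia stuartii, Proteus vulgaris, Shigella flexneri — 4 left.
Motility +: all 4 remaining candidates are consistent.
Gas +: all 4 remaining candidates are consistent.
MR +: all 4 remaining candidates are consistent.
Still consistent: Citrobacter koseri, Edwardsiella tarda, Escherichia coli, Morganella morganii.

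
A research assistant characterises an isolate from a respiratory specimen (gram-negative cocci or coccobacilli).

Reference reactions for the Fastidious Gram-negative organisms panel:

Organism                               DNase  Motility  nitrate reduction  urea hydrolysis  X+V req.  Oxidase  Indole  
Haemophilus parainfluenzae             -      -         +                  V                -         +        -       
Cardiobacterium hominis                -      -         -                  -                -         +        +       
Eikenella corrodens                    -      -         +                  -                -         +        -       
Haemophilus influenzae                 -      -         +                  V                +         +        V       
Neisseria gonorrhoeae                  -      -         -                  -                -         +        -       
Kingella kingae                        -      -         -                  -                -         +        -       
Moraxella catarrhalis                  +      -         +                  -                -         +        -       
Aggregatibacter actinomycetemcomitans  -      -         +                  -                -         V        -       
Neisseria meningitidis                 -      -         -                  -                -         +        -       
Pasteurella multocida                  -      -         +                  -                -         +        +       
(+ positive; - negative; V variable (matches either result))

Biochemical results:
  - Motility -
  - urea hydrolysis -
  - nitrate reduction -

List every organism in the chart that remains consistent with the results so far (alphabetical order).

Motility -: all 10 remaining candidates are consistent.
nitrate reduction -: excludes 6 organisms — 4 left.
urea hydrolysis -: all 4 remaining candidates are consistent.

Cardiobacterium hominis, Kingella kingae, Neisseria gonorrhoeae, Neisseria meningitidis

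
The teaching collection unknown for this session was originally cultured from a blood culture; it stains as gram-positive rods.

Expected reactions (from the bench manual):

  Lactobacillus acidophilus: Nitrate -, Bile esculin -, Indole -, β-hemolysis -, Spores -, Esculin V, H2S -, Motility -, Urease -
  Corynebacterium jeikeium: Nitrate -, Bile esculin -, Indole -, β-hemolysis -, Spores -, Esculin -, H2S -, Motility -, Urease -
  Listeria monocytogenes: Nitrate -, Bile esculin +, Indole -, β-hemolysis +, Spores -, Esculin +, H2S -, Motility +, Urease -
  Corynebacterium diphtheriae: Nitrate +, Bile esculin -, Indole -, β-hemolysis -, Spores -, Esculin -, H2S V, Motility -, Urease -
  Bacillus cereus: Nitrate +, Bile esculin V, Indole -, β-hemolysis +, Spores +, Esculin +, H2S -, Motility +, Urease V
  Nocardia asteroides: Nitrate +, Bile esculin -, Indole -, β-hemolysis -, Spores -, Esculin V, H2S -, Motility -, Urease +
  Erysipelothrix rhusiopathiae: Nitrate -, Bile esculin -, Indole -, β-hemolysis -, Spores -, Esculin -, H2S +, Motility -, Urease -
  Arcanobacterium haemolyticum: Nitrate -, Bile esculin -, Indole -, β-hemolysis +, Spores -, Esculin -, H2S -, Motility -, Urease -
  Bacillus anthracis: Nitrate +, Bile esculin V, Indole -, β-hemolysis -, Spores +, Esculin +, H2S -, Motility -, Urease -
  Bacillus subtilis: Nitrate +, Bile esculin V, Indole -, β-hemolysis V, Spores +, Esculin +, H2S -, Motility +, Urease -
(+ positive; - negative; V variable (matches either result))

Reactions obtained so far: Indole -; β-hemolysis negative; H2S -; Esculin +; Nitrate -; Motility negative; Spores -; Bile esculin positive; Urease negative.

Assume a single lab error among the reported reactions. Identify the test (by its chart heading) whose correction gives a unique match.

Bile esculin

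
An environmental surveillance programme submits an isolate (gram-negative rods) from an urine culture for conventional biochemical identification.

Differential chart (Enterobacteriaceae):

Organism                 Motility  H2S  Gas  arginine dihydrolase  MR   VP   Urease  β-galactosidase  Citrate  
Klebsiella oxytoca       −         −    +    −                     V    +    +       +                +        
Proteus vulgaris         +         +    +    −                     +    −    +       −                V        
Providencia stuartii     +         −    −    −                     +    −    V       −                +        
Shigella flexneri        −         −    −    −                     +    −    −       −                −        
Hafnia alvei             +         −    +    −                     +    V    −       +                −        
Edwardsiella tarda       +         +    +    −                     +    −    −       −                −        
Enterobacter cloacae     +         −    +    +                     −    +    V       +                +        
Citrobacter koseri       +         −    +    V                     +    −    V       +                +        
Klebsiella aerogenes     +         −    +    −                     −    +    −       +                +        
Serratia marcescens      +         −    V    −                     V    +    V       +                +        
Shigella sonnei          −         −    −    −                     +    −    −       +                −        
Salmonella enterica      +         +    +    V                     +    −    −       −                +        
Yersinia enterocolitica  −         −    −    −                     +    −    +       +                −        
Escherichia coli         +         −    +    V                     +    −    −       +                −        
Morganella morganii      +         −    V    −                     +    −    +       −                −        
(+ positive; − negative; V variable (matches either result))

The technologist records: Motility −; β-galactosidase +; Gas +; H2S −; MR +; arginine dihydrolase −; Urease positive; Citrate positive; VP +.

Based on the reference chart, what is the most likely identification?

Klebsiella oxytoca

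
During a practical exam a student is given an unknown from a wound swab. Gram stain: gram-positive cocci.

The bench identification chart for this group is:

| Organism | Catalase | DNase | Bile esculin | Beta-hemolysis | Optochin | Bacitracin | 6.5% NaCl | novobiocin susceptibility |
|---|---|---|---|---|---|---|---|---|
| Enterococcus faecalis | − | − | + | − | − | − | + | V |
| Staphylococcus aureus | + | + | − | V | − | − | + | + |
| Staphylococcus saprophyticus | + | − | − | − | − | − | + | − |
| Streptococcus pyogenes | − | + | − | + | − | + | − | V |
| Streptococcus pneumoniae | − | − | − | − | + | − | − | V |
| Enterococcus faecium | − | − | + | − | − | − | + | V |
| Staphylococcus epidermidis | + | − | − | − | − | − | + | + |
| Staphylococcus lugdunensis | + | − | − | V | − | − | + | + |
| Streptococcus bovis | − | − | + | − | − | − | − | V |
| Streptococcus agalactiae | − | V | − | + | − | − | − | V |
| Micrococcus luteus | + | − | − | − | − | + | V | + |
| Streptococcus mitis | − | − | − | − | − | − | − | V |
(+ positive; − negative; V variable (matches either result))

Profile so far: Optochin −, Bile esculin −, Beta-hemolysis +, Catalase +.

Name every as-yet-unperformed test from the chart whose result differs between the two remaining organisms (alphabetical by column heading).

DNase

Optochin −: excludes Streptococcus pneumoniae — 11 left.
Catalase +: excludes 6 organisms — 5 left.
Bile esculin −: all 5 remaining candidates are consistent.
Beta-hemolysis +: excludes Staphylococcus saprophyticus, Staphylococcus epidermidis, Micrococcus luteus — 2 left.
Two candidates remain: Staphylococcus aureus and Staphylococcus lugdunensis.
  DNase: Staphylococcus aureus +, Staphylococcus lugdunensis − — discriminates.
  Bacitracin: − vs − — same for both, does not separate.
  6.5% NaCl: + vs + — same for both, does not separate.
  novobiocin susceptibility: + vs + — same for both, does not separate.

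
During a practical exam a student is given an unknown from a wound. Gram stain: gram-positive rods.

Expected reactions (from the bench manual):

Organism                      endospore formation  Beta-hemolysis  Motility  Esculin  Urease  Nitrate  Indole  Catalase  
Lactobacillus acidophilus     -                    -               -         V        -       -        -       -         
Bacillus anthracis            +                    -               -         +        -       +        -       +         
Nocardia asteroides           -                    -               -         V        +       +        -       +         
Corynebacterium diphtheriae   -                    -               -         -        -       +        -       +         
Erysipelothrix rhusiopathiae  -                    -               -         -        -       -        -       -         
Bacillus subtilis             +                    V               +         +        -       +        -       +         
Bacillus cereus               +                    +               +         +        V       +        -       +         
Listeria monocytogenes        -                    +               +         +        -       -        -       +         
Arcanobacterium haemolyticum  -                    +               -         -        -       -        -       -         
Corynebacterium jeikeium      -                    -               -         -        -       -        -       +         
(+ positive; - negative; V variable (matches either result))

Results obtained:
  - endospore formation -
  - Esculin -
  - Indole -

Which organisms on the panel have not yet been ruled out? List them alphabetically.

Esculin -: excludes Bacillus anthracis, Bacillus subtilis, Bacillus cereus, Listeria monocytogenes — 6 left.
endospore formation -: all 6 remaining candidates are consistent.
Indole -: all 6 remaining candidates are consistent.

Arcanobacterium haemolyticum, Corynebacterium diphtheriae, Corynebacterium jeikeium, Erysipelothrix rhusiopathiae, Lactobacillus acidophilus, Nocardia asteroides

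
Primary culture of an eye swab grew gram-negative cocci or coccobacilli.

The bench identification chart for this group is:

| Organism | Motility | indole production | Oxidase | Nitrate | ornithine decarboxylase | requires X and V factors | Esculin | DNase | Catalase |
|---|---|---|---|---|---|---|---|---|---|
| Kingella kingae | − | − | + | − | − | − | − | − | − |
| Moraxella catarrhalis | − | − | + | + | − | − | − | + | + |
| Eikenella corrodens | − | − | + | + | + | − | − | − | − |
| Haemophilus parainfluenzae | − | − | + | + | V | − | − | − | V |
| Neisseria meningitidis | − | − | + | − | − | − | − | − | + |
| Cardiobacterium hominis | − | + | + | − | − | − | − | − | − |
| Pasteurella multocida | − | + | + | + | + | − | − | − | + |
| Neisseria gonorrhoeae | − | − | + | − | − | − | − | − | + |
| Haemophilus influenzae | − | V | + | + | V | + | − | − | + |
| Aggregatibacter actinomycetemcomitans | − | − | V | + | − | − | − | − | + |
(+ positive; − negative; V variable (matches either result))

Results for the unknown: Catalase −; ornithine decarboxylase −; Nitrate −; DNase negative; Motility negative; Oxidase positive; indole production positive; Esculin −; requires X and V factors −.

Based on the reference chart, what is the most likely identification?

Cardiobacterium hominis

Motility −: all 10 remaining candidates are consistent.
Nitrate −: excludes 6 organisms — 4 left.
requires X and V factors −: all 4 remaining candidates are consistent.
ornithine decarboxylase −: all 4 remaining candidates are consistent.
Esculin −: all 4 remaining candidates are consistent.
indole production +: excludes Kingella kingae, Neisseria meningitidis, Neisseria gonorrhoeae — 1 left.
Oxidase +: the one remaining candidate is consistent.
Catalase −: the one remaining candidate is consistent.
DNase −: the one remaining candidate is consistent.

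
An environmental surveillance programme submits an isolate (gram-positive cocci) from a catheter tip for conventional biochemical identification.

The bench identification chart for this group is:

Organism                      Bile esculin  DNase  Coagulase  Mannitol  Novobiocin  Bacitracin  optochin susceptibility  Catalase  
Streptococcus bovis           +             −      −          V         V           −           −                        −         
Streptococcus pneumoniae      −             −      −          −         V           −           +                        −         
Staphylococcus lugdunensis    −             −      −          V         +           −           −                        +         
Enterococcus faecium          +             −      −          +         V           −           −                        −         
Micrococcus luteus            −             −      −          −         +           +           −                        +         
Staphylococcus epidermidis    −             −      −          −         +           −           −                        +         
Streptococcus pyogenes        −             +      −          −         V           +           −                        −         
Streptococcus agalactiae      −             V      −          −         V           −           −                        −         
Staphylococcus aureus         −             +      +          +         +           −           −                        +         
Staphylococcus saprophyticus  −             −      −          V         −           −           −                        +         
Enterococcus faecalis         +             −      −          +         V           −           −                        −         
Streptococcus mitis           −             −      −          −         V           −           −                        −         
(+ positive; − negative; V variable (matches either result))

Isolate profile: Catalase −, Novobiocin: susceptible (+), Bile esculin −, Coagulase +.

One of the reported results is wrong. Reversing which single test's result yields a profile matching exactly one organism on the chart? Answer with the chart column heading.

Catalase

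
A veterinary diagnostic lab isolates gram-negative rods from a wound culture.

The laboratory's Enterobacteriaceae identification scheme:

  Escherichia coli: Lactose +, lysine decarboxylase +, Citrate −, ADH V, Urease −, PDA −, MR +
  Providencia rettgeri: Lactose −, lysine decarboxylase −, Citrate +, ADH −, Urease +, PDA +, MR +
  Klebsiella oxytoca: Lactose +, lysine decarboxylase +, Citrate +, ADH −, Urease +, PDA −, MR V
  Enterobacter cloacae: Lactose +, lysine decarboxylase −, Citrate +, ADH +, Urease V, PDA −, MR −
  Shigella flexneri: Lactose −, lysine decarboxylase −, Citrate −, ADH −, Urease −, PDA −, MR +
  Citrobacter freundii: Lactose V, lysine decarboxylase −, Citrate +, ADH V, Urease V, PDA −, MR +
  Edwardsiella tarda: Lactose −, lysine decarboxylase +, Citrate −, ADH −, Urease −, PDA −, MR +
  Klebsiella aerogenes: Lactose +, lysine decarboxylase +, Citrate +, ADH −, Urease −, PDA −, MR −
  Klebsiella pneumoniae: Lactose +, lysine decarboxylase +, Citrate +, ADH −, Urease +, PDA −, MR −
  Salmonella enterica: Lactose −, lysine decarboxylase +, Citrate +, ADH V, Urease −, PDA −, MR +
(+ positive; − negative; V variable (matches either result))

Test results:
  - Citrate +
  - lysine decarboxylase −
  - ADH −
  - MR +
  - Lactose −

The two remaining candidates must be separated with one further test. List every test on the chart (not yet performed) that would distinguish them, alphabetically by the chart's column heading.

PDA

Lactose −: excludes 5 organisms — 5 left.
Citrate +: excludes Shigella flexneri, Edwardsiella tarda — 3 left.
ADH −: all 3 remaining candidates are consistent.
MR +: all 3 remaining candidates are consistent.
lysine decarboxylase −: excludes Salmonella enterica — 2 left.
Two candidates remain: Citrobacter freundii and Providencia rettgeri.
  Urease: V vs + — variable for at least one, does not separate.
  PDA: Citrobacter freundii −, Providencia rettgeri + — discriminates.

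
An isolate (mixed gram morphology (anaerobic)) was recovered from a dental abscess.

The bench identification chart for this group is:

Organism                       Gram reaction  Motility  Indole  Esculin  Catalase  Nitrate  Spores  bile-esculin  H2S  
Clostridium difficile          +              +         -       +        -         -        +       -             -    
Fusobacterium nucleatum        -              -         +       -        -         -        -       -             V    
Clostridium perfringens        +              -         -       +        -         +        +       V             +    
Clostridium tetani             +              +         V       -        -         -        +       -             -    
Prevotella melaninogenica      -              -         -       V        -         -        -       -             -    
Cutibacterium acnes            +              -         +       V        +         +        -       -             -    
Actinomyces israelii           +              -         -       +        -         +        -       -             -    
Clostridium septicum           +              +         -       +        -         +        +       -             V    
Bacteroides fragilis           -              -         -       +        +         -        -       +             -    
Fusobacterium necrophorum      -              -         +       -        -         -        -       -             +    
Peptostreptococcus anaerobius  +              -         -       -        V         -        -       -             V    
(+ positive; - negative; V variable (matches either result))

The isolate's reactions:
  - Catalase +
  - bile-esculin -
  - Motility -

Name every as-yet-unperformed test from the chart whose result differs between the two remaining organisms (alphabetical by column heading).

Catalase +: excludes 8 organisms — 3 left.
bile-esculin -: excludes Bacteroides fragilis — 2 left.
Motility -: all 2 remaining candidates are consistent.
Two candidates remain: Cutibacterium acnes and Peptostreptococcus anaerobius.
  Gram reaction: + vs + — same for both, does not separate.
  Indole: Cutibacterium acnes +, Peptostreptococcus anaerobius - — discriminates.
  Esculin: V vs - — variable for at least one, does not separate.
  Nitrate: Cutibacterium acnes +, Peptostreptococcus anaerobius - — discriminates.
  Spores: - vs - — same for both, does not separate.
  H2S: - vs V — variable for at least one, does not separate.

Indole, Nitrate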